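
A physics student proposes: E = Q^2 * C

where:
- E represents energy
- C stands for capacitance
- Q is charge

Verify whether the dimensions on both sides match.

No

E (energy) has dimensions [L^2 M T^-2].
C (capacitance) has dimensions [I^2 L^-2 M^-1 T^4].
Q (charge) has dimensions [I T].

Left side: [L^2 M T^-2]
Right side: [I^4 L^-2 M^-1 T^6]

The two sides have different dimensions, so the equation is NOT dimensionally consistent.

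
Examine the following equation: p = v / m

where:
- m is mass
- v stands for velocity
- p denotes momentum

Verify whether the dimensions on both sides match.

No

m (mass) has dimensions [M].
v (velocity) has dimensions [L T^-1].
p (momentum) has dimensions [L M T^-1].

Left side: [L M T^-1]
Right side: [L M^-1 T^-1]

The two sides have different dimensions, so the equation is NOT dimensionally consistent.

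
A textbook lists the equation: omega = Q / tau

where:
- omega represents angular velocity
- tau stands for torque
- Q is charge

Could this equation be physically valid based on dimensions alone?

No

omega (angular velocity) has dimensions [T^-1].
tau (torque) has dimensions [L^2 M T^-2].
Q (charge) has dimensions [I T].

Left side: [T^-1]
Right side: [I L^-2 M^-1 T^3]

The two sides have different dimensions, so the equation is NOT dimensionally consistent.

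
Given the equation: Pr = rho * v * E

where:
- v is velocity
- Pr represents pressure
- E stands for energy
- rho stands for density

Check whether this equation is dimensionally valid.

No

v (velocity) has dimensions [L T^-1].
Pr (pressure) has dimensions [L^-1 M T^-2].
E (energy) has dimensions [L^2 M T^-2].
rho (density) has dimensions [L^-3 M].

Left side: [L^-1 M T^-2]
Right side: [M^2 T^-3]

The two sides have different dimensions, so the equation is NOT dimensionally consistent.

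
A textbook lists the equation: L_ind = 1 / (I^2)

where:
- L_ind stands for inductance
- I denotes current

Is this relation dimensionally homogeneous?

No

L_ind (inductance) has dimensions [I^-2 L^2 M T^-2].
I (current) has dimensions [I].

Left side: [I^-2 L^2 M T^-2]
Right side: [I^-2]

The two sides have different dimensions, so the equation is NOT dimensionally consistent.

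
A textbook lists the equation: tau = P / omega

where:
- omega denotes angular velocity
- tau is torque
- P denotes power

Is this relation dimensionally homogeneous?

Yes

omega (angular velocity) has dimensions [T^-1].
tau (torque) has dimensions [L^2 M T^-2].
P (power) has dimensions [L^2 M T^-3].

Left side: [L^2 M T^-2]
Right side: [L^2 M T^-2]

Both sides have the same dimensions, so the equation is dimensionally consistent.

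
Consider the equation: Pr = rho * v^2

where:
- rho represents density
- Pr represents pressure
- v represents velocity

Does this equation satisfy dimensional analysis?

Yes

rho (density) has dimensions [L^-3 M].
Pr (pressure) has dimensions [L^-1 M T^-2].
v (velocity) has dimensions [L T^-1].

Left side: [L^-1 M T^-2]
Right side: [L^-1 M T^-2]

Both sides have the same dimensions, so the equation is dimensionally consistent.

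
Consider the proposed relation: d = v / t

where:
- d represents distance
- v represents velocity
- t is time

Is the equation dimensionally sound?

No

d (distance) has dimensions [L].
v (velocity) has dimensions [L T^-1].
t (time) has dimensions [T].

Left side: [L]
Right side: [L T^-2]

The two sides have different dimensions, so the equation is NOT dimensionally consistent.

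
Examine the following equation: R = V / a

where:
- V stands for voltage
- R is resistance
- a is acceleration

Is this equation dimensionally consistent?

No

V (voltage) has dimensions [I^-1 L^2 M T^-3].
R (resistance) has dimensions [I^-2 L^2 M T^-3].
a (acceleration) has dimensions [L T^-2].

Left side: [I^-2 L^2 M T^-3]
Right side: [I^-1 L M T^-1]

The two sides have different dimensions, so the equation is NOT dimensionally consistent.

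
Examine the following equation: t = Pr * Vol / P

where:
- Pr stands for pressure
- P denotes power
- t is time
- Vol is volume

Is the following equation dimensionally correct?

Yes

Pr (pressure) has dimensions [L^-1 M T^-2].
P (power) has dimensions [L^2 M T^-3].
t (time) has dimensions [T].
Vol (volume) has dimensions [L^3].

Left side: [T]
Right side: [T]

Both sides have the same dimensions, so the equation is dimensionally consistent.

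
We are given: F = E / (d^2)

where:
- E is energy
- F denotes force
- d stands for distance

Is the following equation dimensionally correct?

No

E (energy) has dimensions [L^2 M T^-2].
F (force) has dimensions [L M T^-2].
d (distance) has dimensions [L].

Left side: [L M T^-2]
Right side: [M T^-2]

The two sides have different dimensions, so the equation is NOT dimensionally consistent.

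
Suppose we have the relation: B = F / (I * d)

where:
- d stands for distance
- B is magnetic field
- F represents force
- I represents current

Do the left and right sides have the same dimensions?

Yes

d (distance) has dimensions [L].
B (magnetic field) has dimensions [I^-1 M T^-2].
F (force) has dimensions [L M T^-2].
I (current) has dimensions [I].

Left side: [I^-1 M T^-2]
Right side: [I^-1 M T^-2]

Both sides have the same dimensions, so the equation is dimensionally consistent.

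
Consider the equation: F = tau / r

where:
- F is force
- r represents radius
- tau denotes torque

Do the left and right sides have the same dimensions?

Yes

F (force) has dimensions [L M T^-2].
r (radius) has dimensions [L].
tau (torque) has dimensions [L^2 M T^-2].

Left side: [L M T^-2]
Right side: [L M T^-2]

Both sides have the same dimensions, so the equation is dimensionally consistent.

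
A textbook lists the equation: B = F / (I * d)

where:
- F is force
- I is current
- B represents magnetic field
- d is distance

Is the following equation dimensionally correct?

Yes

F (force) has dimensions [L M T^-2].
I (current) has dimensions [I].
B (magnetic field) has dimensions [I^-1 M T^-2].
d (distance) has dimensions [L].

Left side: [I^-1 M T^-2]
Right side: [I^-1 M T^-2]

Both sides have the same dimensions, so the equation is dimensionally consistent.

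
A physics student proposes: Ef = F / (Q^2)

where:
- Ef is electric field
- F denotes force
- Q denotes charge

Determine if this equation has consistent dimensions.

No

Ef (electric field) has dimensions [I^-1 L M T^-3].
F (force) has dimensions [L M T^-2].
Q (charge) has dimensions [I T].

Left side: [I^-1 L M T^-3]
Right side: [I^-2 L M T^-4]

The two sides have different dimensions, so the equation is NOT dimensionally consistent.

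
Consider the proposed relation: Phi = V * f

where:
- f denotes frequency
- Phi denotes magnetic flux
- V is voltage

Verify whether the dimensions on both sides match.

No

f (frequency) has dimensions [T^-1].
Phi (magnetic flux) has dimensions [I^-1 L^2 M T^-2].
V (voltage) has dimensions [I^-1 L^2 M T^-3].

Left side: [I^-1 L^2 M T^-2]
Right side: [I^-1 L^2 M T^-4]

The two sides have different dimensions, so the equation is NOT dimensionally consistent.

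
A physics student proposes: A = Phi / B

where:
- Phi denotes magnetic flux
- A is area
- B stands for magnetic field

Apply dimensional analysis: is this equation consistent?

Yes

Phi (magnetic flux) has dimensions [I^-1 L^2 M T^-2].
A (area) has dimensions [L^2].
B (magnetic field) has dimensions [I^-1 M T^-2].

Left side: [L^2]
Right side: [L^2]

Both sides have the same dimensions, so the equation is dimensionally consistent.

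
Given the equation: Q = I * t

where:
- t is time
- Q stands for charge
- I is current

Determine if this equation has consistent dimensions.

Yes

t (time) has dimensions [T].
Q (charge) has dimensions [I T].
I (current) has dimensions [I].

Left side: [I T]
Right side: [I T]

Both sides have the same dimensions, so the equation is dimensionally consistent.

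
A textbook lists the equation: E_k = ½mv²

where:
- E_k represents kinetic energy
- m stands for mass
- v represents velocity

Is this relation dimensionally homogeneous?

Yes

E_k (kinetic energy) has dimensions [L^2 M T^-2].
m (mass) has dimensions [M].
v (velocity) has dimensions [L T^-1].

Left side: [L^2 M T^-2]
Right side: [L^2 M T^-2]

Both sides have the same dimensions, so the equation is dimensionally consistent.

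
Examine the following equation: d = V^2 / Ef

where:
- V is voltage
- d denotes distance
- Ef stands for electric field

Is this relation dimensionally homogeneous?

No

V (voltage) has dimensions [I^-1 L^2 M T^-3].
d (distance) has dimensions [L].
Ef (electric field) has dimensions [I^-1 L M T^-3].

Left side: [L]
Right side: [I^-1 L^3 M T^-3]

The two sides have different dimensions, so the equation is NOT dimensionally consistent.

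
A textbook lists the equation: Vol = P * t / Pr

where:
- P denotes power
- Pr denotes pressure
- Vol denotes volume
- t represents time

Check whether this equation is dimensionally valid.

Yes

P (power) has dimensions [L^2 M T^-3].
Pr (pressure) has dimensions [L^-1 M T^-2].
Vol (volume) has dimensions [L^3].
t (time) has dimensions [T].

Left side: [L^3]
Right side: [L^3]

Both sides have the same dimensions, so the equation is dimensionally consistent.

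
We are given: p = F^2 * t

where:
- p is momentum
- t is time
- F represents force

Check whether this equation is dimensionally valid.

No

p (momentum) has dimensions [L M T^-1].
t (time) has dimensions [T].
F (force) has dimensions [L M T^-2].

Left side: [L M T^-1]
Right side: [L^2 M^2 T^-3]

The two sides have different dimensions, so the equation is NOT dimensionally consistent.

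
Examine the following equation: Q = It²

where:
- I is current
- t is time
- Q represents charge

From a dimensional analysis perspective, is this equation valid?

No

I (current) has dimensions [I].
t (time) has dimensions [T].
Q (charge) has dimensions [I T].

Left side: [I T]
Right side: [I T^2]

The two sides have different dimensions, so the equation is NOT dimensionally consistent.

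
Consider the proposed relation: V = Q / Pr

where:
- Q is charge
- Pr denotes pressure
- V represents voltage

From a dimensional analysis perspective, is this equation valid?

No

Q (charge) has dimensions [I T].
Pr (pressure) has dimensions [L^-1 M T^-2].
V (voltage) has dimensions [I^-1 L^2 M T^-3].

Left side: [I^-1 L^2 M T^-3]
Right side: [I L M^-1 T^3]

The two sides have different dimensions, so the equation is NOT dimensionally consistent.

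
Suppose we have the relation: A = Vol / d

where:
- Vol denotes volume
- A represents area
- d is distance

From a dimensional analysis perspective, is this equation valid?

Yes

Vol (volume) has dimensions [L^3].
A (area) has dimensions [L^2].
d (distance) has dimensions [L].

Left side: [L^2]
Right side: [L^2]

Both sides have the same dimensions, so the equation is dimensionally consistent.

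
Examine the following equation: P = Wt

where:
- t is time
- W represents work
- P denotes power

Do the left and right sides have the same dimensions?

No

t (time) has dimensions [T].
W (work) has dimensions [L^2 M T^-2].
P (power) has dimensions [L^2 M T^-3].

Left side: [L^2 M T^-3]
Right side: [L^2 M T^-1]

The two sides have different dimensions, so the equation is NOT dimensionally consistent.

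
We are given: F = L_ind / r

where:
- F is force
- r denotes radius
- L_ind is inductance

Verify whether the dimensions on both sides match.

No

F (force) has dimensions [L M T^-2].
r (radius) has dimensions [L].
L_ind (inductance) has dimensions [I^-2 L^2 M T^-2].

Left side: [L M T^-2]
Right side: [I^-2 L M T^-2]

The two sides have different dimensions, so the equation is NOT dimensionally consistent.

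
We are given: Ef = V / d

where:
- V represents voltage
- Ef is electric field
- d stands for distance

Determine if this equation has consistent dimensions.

Yes

V (voltage) has dimensions [I^-1 L^2 M T^-3].
Ef (electric field) has dimensions [I^-1 L M T^-3].
d (distance) has dimensions [L].

Left side: [I^-1 L M T^-3]
Right side: [I^-1 L M T^-3]

Both sides have the same dimensions, so the equation is dimensionally consistent.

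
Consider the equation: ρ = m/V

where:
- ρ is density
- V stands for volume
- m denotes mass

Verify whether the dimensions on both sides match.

Yes

ρ (density) has dimensions [L^-3 M].
V (volume) has dimensions [L^3].
m (mass) has dimensions [M].

Left side: [L^-3 M]
Right side: [L^-3 M]

Both sides have the same dimensions, so the equation is dimensionally consistent.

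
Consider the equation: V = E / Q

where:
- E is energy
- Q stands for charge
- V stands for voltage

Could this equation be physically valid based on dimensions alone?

Yes

E (energy) has dimensions [L^2 M T^-2].
Q (charge) has dimensions [I T].
V (voltage) has dimensions [I^-1 L^2 M T^-3].

Left side: [I^-1 L^2 M T^-3]
Right side: [I^-1 L^2 M T^-3]

Both sides have the same dimensions, so the equation is dimensionally consistent.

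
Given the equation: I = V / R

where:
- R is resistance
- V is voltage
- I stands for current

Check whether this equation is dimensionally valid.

Yes

R (resistance) has dimensions [I^-2 L^2 M T^-3].
V (voltage) has dimensions [I^-1 L^2 M T^-3].
I (current) has dimensions [I].

Left side: [I]
Right side: [I]

Both sides have the same dimensions, so the equation is dimensionally consistent.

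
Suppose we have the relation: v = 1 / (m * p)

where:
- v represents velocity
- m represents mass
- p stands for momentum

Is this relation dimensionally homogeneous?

No

v (velocity) has dimensions [L T^-1].
m (mass) has dimensions [M].
p (momentum) has dimensions [L M T^-1].

Left side: [L T^-1]
Right side: [L^-1 M^-2 T]

The two sides have different dimensions, so the equation is NOT dimensionally consistent.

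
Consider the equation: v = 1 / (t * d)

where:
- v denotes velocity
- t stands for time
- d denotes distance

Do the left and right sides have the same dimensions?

No

v (velocity) has dimensions [L T^-1].
t (time) has dimensions [T].
d (distance) has dimensions [L].

Left side: [L T^-1]
Right side: [L^-1 T^-1]

The two sides have different dimensions, so the equation is NOT dimensionally consistent.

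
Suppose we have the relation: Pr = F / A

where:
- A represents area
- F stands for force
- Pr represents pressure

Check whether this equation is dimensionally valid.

Yes

A (area) has dimensions [L^2].
F (force) has dimensions [L M T^-2].
Pr (pressure) has dimensions [L^-1 M T^-2].

Left side: [L^-1 M T^-2]
Right side: [L^-1 M T^-2]

Both sides have the same dimensions, so the equation is dimensionally consistent.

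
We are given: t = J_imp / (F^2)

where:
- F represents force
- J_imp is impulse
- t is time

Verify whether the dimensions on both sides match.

No

F (force) has dimensions [L M T^-2].
J_imp (impulse) has dimensions [L M T^-1].
t (time) has dimensions [T].

Left side: [T]
Right side: [L^-1 M^-1 T^3]

The two sides have different dimensions, so the equation is NOT dimensionally consistent.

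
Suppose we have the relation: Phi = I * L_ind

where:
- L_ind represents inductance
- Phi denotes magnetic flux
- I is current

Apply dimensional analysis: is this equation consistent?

Yes

L_ind (inductance) has dimensions [I^-2 L^2 M T^-2].
Phi (magnetic flux) has dimensions [I^-1 L^2 M T^-2].
I (current) has dimensions [I].

Left side: [I^-1 L^2 M T^-2]
Right side: [I^-1 L^2 M T^-2]

Both sides have the same dimensions, so the equation is dimensionally consistent.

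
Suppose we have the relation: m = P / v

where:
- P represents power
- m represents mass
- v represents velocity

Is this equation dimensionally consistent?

No

P (power) has dimensions [L^2 M T^-3].
m (mass) has dimensions [M].
v (velocity) has dimensions [L T^-1].

Left side: [M]
Right side: [L M T^-2]

The two sides have different dimensions, so the equation is NOT dimensionally consistent.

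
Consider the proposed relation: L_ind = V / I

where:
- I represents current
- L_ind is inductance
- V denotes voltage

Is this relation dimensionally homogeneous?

No

I (current) has dimensions [I].
L_ind (inductance) has dimensions [I^-2 L^2 M T^-2].
V (voltage) has dimensions [I^-1 L^2 M T^-3].

Left side: [I^-2 L^2 M T^-2]
Right side: [I^-2 L^2 M T^-3]

The two sides have different dimensions, so the equation is NOT dimensionally consistent.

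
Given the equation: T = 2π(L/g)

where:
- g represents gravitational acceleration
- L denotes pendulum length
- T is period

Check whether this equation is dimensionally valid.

No

g (gravitational acceleration) has dimensions [L T^-2].
L (pendulum length) has dimensions [L].
T (period) has dimensions [T].

Left side: [T]
Right side: [T^2]

The two sides have different dimensions, so the equation is NOT dimensionally consistent.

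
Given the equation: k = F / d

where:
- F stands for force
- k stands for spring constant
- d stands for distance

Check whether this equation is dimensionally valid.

Yes

F (force) has dimensions [L M T^-2].
k (spring constant) has dimensions [M T^-2].
d (distance) has dimensions [L].

Left side: [M T^-2]
Right side: [M T^-2]

Both sides have the same dimensions, so the equation is dimensionally consistent.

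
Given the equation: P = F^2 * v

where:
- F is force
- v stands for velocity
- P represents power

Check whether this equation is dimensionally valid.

No

F (force) has dimensions [L M T^-2].
v (velocity) has dimensions [L T^-1].
P (power) has dimensions [L^2 M T^-3].

Left side: [L^2 M T^-3]
Right side: [L^3 M^2 T^-5]

The two sides have different dimensions, so the equation is NOT dimensionally consistent.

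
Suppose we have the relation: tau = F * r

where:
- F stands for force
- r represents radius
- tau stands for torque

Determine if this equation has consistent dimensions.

Yes

F (force) has dimensions [L M T^-2].
r (radius) has dimensions [L].
tau (torque) has dimensions [L^2 M T^-2].

Left side: [L^2 M T^-2]
Right side: [L^2 M T^-2]

Both sides have the same dimensions, so the equation is dimensionally consistent.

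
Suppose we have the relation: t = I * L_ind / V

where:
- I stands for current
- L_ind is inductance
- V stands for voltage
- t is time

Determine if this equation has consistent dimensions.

Yes

I (current) has dimensions [I].
L_ind (inductance) has dimensions [I^-2 L^2 M T^-2].
V (voltage) has dimensions [I^-1 L^2 M T^-3].
t (time) has dimensions [T].

Left side: [T]
Right side: [T]

Both sides have the same dimensions, so the equation is dimensionally consistent.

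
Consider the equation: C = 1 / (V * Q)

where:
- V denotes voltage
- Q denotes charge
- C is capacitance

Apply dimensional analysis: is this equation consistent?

No

V (voltage) has dimensions [I^-1 L^2 M T^-3].
Q (charge) has dimensions [I T].
C (capacitance) has dimensions [I^2 L^-2 M^-1 T^4].

Left side: [I^2 L^-2 M^-1 T^4]
Right side: [L^-2 M^-1 T^2]

The two sides have different dimensions, so the equation is NOT dimensionally consistent.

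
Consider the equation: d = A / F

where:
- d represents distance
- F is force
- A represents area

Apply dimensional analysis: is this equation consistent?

No

d (distance) has dimensions [L].
F (force) has dimensions [L M T^-2].
A (area) has dimensions [L^2].

Left side: [L]
Right side: [L M^-1 T^2]

The two sides have different dimensions, so the equation is NOT dimensionally consistent.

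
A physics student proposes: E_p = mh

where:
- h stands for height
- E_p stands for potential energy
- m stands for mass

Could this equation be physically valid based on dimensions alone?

No

h (height) has dimensions [L].
E_p (potential energy) has dimensions [L^2 M T^-2].
m (mass) has dimensions [M].

Left side: [L^2 M T^-2]
Right side: [L M]

The two sides have different dimensions, so the equation is NOT dimensionally consistent.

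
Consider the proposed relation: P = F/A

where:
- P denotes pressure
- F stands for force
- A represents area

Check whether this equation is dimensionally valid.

Yes

P (pressure) has dimensions [L^-1 M T^-2].
F (force) has dimensions [L M T^-2].
A (area) has dimensions [L^2].

Left side: [L^-1 M T^-2]
Right side: [L^-1 M T^-2]

Both sides have the same dimensions, so the equation is dimensionally consistent.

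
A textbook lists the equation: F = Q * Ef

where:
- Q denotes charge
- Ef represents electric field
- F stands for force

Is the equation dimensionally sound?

Yes

Q (charge) has dimensions [I T].
Ef (electric field) has dimensions [I^-1 L M T^-3].
F (force) has dimensions [L M T^-2].

Left side: [L M T^-2]
Right side: [L M T^-2]

Both sides have the same dimensions, so the equation is dimensionally consistent.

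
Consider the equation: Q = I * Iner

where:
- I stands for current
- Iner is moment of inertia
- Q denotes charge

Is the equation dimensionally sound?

No

I (current) has dimensions [I].
Iner (moment of inertia) has dimensions [L^2 M].
Q (charge) has dimensions [I T].

Left side: [I T]
Right side: [I L^2 M]

The two sides have different dimensions, so the equation is NOT dimensionally consistent.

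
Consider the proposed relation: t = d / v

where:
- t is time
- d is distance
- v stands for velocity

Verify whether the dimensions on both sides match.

Yes

t (time) has dimensions [T].
d (distance) has dimensions [L].
v (velocity) has dimensions [L T^-1].

Left side: [T]
Right side: [T]

Both sides have the same dimensions, so the equation is dimensionally consistent.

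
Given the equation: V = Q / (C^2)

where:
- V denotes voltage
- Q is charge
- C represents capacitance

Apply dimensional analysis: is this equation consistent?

No

V (voltage) has dimensions [I^-1 L^2 M T^-3].
Q (charge) has dimensions [I T].
C (capacitance) has dimensions [I^2 L^-2 M^-1 T^4].

Left side: [I^-1 L^2 M T^-3]
Right side: [I^-3 L^4 M^2 T^-7]

The two sides have different dimensions, so the equation is NOT dimensionally consistent.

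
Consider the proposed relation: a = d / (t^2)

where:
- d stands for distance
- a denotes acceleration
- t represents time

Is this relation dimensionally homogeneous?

Yes

d (distance) has dimensions [L].
a (acceleration) has dimensions [L T^-2].
t (time) has dimensions [T].

Left side: [L T^-2]
Right side: [L T^-2]

Both sides have the same dimensions, so the equation is dimensionally consistent.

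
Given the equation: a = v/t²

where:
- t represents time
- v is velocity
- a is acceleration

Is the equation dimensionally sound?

No

t (time) has dimensions [T].
v (velocity) has dimensions [L T^-1].
a (acceleration) has dimensions [L T^-2].

Left side: [L T^-2]
Right side: [L T^-3]

The two sides have different dimensions, so the equation is NOT dimensionally consistent.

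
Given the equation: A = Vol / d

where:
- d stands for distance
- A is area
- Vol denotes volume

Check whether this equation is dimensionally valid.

Yes

d (distance) has dimensions [L].
A (area) has dimensions [L^2].
Vol (volume) has dimensions [L^3].

Left side: [L^2]
Right side: [L^2]

Both sides have the same dimensions, so the equation is dimensionally consistent.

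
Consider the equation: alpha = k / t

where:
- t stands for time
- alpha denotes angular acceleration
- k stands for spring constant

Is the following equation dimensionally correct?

No

t (time) has dimensions [T].
alpha (angular acceleration) has dimensions [T^-2].
k (spring constant) has dimensions [M T^-2].

Left side: [T^-2]
Right side: [M T^-3]

The two sides have different dimensions, so the equation is NOT dimensionally consistent.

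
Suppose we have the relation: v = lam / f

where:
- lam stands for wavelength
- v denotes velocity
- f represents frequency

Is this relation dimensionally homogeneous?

No

lam (wavelength) has dimensions [L].
v (velocity) has dimensions [L T^-1].
f (frequency) has dimensions [T^-1].

Left side: [L T^-1]
Right side: [L T]

The two sides have different dimensions, so the equation is NOT dimensionally consistent.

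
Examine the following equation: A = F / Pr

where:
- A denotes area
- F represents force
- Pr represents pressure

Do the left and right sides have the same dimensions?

Yes

A (area) has dimensions [L^2].
F (force) has dimensions [L M T^-2].
Pr (pressure) has dimensions [L^-1 M T^-2].

Left side: [L^2]
Right side: [L^2]

Both sides have the same dimensions, so the equation is dimensionally consistent.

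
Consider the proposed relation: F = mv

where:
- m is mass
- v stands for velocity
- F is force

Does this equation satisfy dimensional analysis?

No

m (mass) has dimensions [M].
v (velocity) has dimensions [L T^-1].
F (force) has dimensions [L M T^-2].

Left side: [L M T^-2]
Right side: [L M T^-1]

The two sides have different dimensions, so the equation is NOT dimensionally consistent.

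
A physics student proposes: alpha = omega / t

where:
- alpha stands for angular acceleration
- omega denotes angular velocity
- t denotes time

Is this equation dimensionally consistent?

Yes

alpha (angular acceleration) has dimensions [T^-2].
omega (angular velocity) has dimensions [T^-1].
t (time) has dimensions [T].

Left side: [T^-2]
Right side: [T^-2]

Both sides have the same dimensions, so the equation is dimensionally consistent.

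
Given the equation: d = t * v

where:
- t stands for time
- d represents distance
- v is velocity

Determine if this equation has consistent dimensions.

Yes

t (time) has dimensions [T].
d (distance) has dimensions [L].
v (velocity) has dimensions [L T^-1].

Left side: [L]
Right side: [L]

Both sides have the same dimensions, so the equation is dimensionally consistent.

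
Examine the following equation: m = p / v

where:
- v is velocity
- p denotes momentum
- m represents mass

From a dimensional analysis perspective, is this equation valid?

Yes

v (velocity) has dimensions [L T^-1].
p (momentum) has dimensions [L M T^-1].
m (mass) has dimensions [M].

Left side: [M]
Right side: [M]

Both sides have the same dimensions, so the equation is dimensionally consistent.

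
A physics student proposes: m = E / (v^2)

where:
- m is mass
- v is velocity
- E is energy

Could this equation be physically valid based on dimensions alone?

Yes

m (mass) has dimensions [M].
v (velocity) has dimensions [L T^-1].
E (energy) has dimensions [L^2 M T^-2].

Left side: [M]
Right side: [M]

Both sides have the same dimensions, so the equation is dimensionally consistent.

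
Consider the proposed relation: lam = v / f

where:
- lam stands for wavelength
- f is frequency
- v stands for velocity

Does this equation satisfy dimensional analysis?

Yes

lam (wavelength) has dimensions [L].
f (frequency) has dimensions [T^-1].
v (velocity) has dimensions [L T^-1].

Left side: [L]
Right side: [L]

Both sides have the same dimensions, so the equation is dimensionally consistent.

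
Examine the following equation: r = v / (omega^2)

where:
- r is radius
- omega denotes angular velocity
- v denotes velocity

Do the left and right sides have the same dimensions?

No

r (radius) has dimensions [L].
omega (angular velocity) has dimensions [T^-1].
v (velocity) has dimensions [L T^-1].

Left side: [L]
Right side: [L T]

The two sides have different dimensions, so the equation is NOT dimensionally consistent.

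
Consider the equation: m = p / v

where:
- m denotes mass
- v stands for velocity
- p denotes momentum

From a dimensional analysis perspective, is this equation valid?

Yes

m (mass) has dimensions [M].
v (velocity) has dimensions [L T^-1].
p (momentum) has dimensions [L M T^-1].

Left side: [M]
Right side: [M]

Both sides have the same dimensions, so the equation is dimensionally consistent.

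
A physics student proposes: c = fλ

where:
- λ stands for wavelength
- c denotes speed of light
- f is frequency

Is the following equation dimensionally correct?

Yes

λ (wavelength) has dimensions [L].
c (speed of light) has dimensions [L T^-1].
f (frequency) has dimensions [T^-1].

Left side: [L T^-1]
Right side: [L T^-1]

Both sides have the same dimensions, so the equation is dimensionally consistent.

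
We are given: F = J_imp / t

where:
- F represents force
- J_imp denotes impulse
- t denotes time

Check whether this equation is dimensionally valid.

Yes

F (force) has dimensions [L M T^-2].
J_imp (impulse) has dimensions [L M T^-1].
t (time) has dimensions [T].

Left side: [L M T^-2]
Right side: [L M T^-2]

Both sides have the same dimensions, so the equation is dimensionally consistent.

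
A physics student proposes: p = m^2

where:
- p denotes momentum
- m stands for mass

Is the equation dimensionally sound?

No

p (momentum) has dimensions [L M T^-1].
m (mass) has dimensions [M].

Left side: [L M T^-1]
Right side: [M^2]

The two sides have different dimensions, so the equation is NOT dimensionally consistent.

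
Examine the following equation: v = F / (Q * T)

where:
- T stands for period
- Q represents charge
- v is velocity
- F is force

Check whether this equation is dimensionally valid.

No

T (period) has dimensions [T].
Q (charge) has dimensions [I T].
v (velocity) has dimensions [L T^-1].
F (force) has dimensions [L M T^-2].

Left side: [L T^-1]
Right side: [I^-1 L M T^-4]

The two sides have different dimensions, so the equation is NOT dimensionally consistent.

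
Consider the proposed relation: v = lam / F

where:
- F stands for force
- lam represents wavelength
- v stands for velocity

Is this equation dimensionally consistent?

No

F (force) has dimensions [L M T^-2].
lam (wavelength) has dimensions [L].
v (velocity) has dimensions [L T^-1].

Left side: [L T^-1]
Right side: [M^-1 T^2]

The two sides have different dimensions, so the equation is NOT dimensionally consistent.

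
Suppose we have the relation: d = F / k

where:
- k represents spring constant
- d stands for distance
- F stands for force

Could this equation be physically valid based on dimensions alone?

Yes

k (spring constant) has dimensions [M T^-2].
d (distance) has dimensions [L].
F (force) has dimensions [L M T^-2].

Left side: [L]
Right side: [L]

Both sides have the same dimensions, so the equation is dimensionally consistent.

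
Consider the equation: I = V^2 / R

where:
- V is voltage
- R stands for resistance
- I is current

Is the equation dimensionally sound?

No

V (voltage) has dimensions [I^-1 L^2 M T^-3].
R (resistance) has dimensions [I^-2 L^2 M T^-3].
I (current) has dimensions [I].

Left side: [I]
Right side: [L^2 M T^-3]

The two sides have different dimensions, so the equation is NOT dimensionally consistent.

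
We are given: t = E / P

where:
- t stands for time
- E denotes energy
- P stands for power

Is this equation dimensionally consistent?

Yes

t (time) has dimensions [T].
E (energy) has dimensions [L^2 M T^-2].
P (power) has dimensions [L^2 M T^-3].

Left side: [T]
Right side: [T]

Both sides have the same dimensions, so the equation is dimensionally consistent.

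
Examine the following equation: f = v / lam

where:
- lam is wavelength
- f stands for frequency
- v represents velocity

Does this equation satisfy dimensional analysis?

Yes

lam (wavelength) has dimensions [L].
f (frequency) has dimensions [T^-1].
v (velocity) has dimensions [L T^-1].

Left side: [T^-1]
Right side: [T^-1]

Both sides have the same dimensions, so the equation is dimensionally consistent.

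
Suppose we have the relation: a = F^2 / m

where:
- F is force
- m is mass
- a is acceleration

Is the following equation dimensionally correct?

No

F (force) has dimensions [L M T^-2].
m (mass) has dimensions [M].
a (acceleration) has dimensions [L T^-2].

Left side: [L T^-2]
Right side: [L^2 M T^-4]

The two sides have different dimensions, so the equation is NOT dimensionally consistent.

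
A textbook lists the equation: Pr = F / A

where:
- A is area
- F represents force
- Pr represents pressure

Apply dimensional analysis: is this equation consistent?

Yes

A (area) has dimensions [L^2].
F (force) has dimensions [L M T^-2].
Pr (pressure) has dimensions [L^-1 M T^-2].

Left side: [L^-1 M T^-2]
Right side: [L^-1 M T^-2]

Both sides have the same dimensions, so the equation is dimensionally consistent.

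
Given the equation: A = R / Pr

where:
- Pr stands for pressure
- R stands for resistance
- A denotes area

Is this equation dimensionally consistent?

No

Pr (pressure) has dimensions [L^-1 M T^-2].
R (resistance) has dimensions [I^-2 L^2 M T^-3].
A (area) has dimensions [L^2].

Left side: [L^2]
Right side: [I^-2 L^3 T^-1]

The two sides have different dimensions, so the equation is NOT dimensionally consistent.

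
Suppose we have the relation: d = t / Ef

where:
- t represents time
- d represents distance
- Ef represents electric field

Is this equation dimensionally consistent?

No

t (time) has dimensions [T].
d (distance) has dimensions [L].
Ef (electric field) has dimensions [I^-1 L M T^-3].

Left side: [L]
Right side: [I L^-1 M^-1 T^4]

The two sides have different dimensions, so the equation is NOT dimensionally consistent.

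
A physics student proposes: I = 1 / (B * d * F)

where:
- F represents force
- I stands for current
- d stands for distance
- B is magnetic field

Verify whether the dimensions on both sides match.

No

F (force) has dimensions [L M T^-2].
I (current) has dimensions [I].
d (distance) has dimensions [L].
B (magnetic field) has dimensions [I^-1 M T^-2].

Left side: [I]
Right side: [I L^-2 M^-2 T^4]

The two sides have different dimensions, so the equation is NOT dimensionally consistent.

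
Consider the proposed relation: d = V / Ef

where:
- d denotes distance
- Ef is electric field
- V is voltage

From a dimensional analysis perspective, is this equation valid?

Yes

d (distance) has dimensions [L].
Ef (electric field) has dimensions [I^-1 L M T^-3].
V (voltage) has dimensions [I^-1 L^2 M T^-3].

Left side: [L]
Right side: [L]

Both sides have the same dimensions, so the equation is dimensionally consistent.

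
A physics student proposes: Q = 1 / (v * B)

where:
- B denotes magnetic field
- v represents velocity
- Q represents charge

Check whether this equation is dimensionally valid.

No

B (magnetic field) has dimensions [I^-1 M T^-2].
v (velocity) has dimensions [L T^-1].
Q (charge) has dimensions [I T].

Left side: [I T]
Right side: [I L^-1 M^-1 T^3]

The two sides have different dimensions, so the equation is NOT dimensionally consistent.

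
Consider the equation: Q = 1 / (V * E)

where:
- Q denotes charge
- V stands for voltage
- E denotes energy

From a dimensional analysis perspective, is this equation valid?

No

Q (charge) has dimensions [I T].
V (voltage) has dimensions [I^-1 L^2 M T^-3].
E (energy) has dimensions [L^2 M T^-2].

Left side: [I T]
Right side: [I L^-4 M^-2 T^5]

The two sides have different dimensions, so the equation is NOT dimensionally consistent.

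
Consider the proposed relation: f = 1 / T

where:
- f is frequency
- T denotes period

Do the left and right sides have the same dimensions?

Yes

f (frequency) has dimensions [T^-1].
T (period) has dimensions [T].

Left side: [T^-1]
Right side: [T^-1]

Both sides have the same dimensions, so the equation is dimensionally consistent.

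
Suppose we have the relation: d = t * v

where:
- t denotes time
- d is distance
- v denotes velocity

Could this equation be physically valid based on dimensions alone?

Yes

t (time) has dimensions [T].
d (distance) has dimensions [L].
v (velocity) has dimensions [L T^-1].

Left side: [L]
Right side: [L]

Both sides have the same dimensions, so the equation is dimensionally consistent.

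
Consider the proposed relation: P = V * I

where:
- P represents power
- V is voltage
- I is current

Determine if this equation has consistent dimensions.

Yes

P (power) has dimensions [L^2 M T^-3].
V (voltage) has dimensions [I^-1 L^2 M T^-3].
I (current) has dimensions [I].

Left side: [L^2 M T^-3]
Right side: [L^2 M T^-3]

Both sides have the same dimensions, so the equation is dimensionally consistent.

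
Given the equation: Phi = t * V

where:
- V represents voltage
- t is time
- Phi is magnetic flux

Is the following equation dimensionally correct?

Yes

V (voltage) has dimensions [I^-1 L^2 M T^-3].
t (time) has dimensions [T].
Phi (magnetic flux) has dimensions [I^-1 L^2 M T^-2].

Left side: [I^-1 L^2 M T^-2]
Right side: [I^-1 L^2 M T^-2]

Both sides have the same dimensions, so the equation is dimensionally consistent.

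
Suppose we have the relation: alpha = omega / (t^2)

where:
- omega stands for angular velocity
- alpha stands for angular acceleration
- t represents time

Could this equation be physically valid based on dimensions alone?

No

omega (angular velocity) has dimensions [T^-1].
alpha (angular acceleration) has dimensions [T^-2].
t (time) has dimensions [T].

Left side: [T^-2]
Right side: [T^-3]

The two sides have different dimensions, so the equation is NOT dimensionally consistent.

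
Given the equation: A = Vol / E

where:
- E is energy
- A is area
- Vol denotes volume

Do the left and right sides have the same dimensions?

No

E (energy) has dimensions [L^2 M T^-2].
A (area) has dimensions [L^2].
Vol (volume) has dimensions [L^3].

Left side: [L^2]
Right side: [L M^-1 T^2]

The two sides have different dimensions, so the equation is NOT dimensionally consistent.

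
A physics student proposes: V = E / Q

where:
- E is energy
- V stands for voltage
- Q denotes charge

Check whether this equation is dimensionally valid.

Yes

E (energy) has dimensions [L^2 M T^-2].
V (voltage) has dimensions [I^-1 L^2 M T^-3].
Q (charge) has dimensions [I T].

Left side: [I^-1 L^2 M T^-3]
Right side: [I^-1 L^2 M T^-3]

Both sides have the same dimensions, so the equation is dimensionally consistent.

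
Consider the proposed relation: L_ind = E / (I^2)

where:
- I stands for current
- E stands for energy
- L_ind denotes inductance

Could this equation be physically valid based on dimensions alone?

Yes

I (current) has dimensions [I].
E (energy) has dimensions [L^2 M T^-2].
L_ind (inductance) has dimensions [I^-2 L^2 M T^-2].

Left side: [I^-2 L^2 M T^-2]
Right side: [I^-2 L^2 M T^-2]

Both sides have the same dimensions, so the equation is dimensionally consistent.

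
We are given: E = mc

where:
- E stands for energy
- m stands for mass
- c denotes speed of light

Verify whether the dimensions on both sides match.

No

E (energy) has dimensions [L^2 M T^-2].
m (mass) has dimensions [M].
c (speed of light) has dimensions [L T^-1].

Left side: [L^2 M T^-2]
Right side: [L M T^-1]

The two sides have different dimensions, so the equation is NOT dimensionally consistent.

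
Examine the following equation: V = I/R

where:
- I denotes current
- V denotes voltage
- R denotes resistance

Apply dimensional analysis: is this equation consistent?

No

I (current) has dimensions [I].
V (voltage) has dimensions [I^-1 L^2 M T^-3].
R (resistance) has dimensions [I^-2 L^2 M T^-3].

Left side: [I^-1 L^2 M T^-3]
Right side: [I^3 L^-2 M^-1 T^3]

The two sides have different dimensions, so the equation is NOT dimensionally consistent.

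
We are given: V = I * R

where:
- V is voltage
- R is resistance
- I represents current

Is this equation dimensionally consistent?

Yes

V (voltage) has dimensions [I^-1 L^2 M T^-3].
R (resistance) has dimensions [I^-2 L^2 M T^-3].
I (current) has dimensions [I].

Left side: [I^-1 L^2 M T^-3]
Right side: [I^-1 L^2 M T^-3]

Both sides have the same dimensions, so the equation is dimensionally consistent.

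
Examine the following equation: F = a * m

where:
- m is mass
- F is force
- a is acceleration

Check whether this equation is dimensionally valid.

Yes

m (mass) has dimensions [M].
F (force) has dimensions [L M T^-2].
a (acceleration) has dimensions [L T^-2].

Left side: [L M T^-2]
Right side: [L M T^-2]

Both sides have the same dimensions, so the equation is dimensionally consistent.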